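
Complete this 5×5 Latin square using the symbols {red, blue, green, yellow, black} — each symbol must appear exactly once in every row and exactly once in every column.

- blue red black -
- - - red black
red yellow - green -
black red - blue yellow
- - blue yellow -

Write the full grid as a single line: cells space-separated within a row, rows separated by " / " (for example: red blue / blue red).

yellow blue red black green / blue green yellow red black / red yellow black green blue / black red green blue yellow / green black blue yellow red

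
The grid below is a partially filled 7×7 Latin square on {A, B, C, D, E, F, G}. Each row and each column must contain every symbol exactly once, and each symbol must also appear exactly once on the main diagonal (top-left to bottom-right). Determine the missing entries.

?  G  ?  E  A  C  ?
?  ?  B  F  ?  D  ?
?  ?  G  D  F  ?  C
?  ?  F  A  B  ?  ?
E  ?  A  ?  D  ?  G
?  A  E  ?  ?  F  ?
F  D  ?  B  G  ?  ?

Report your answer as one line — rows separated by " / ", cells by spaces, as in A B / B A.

B G D E A C F / G C B F E D A / A B G D F E C / C E F A B G D / E F A C D B G / D A E G C F B / F D C B G A E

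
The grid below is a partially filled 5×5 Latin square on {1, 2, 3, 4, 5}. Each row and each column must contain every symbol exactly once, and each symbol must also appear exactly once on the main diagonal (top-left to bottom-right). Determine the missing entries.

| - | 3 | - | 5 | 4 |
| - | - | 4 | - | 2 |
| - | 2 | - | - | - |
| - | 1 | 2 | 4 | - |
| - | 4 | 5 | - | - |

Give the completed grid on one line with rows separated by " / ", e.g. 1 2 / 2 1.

2 3 1 5 4 / 1 5 4 3 2 / 4 2 3 1 5 / 5 1 2 4 3 / 3 4 5 2 1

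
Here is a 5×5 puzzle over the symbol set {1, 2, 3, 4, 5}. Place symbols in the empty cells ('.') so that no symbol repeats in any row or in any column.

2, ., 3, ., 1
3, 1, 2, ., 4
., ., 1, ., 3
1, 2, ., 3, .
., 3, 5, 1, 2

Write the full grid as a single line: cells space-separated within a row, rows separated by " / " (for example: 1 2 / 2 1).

2 5 3 4 1 / 3 1 2 5 4 / 5 4 1 2 3 / 1 2 4 3 5 / 4 3 5 1 2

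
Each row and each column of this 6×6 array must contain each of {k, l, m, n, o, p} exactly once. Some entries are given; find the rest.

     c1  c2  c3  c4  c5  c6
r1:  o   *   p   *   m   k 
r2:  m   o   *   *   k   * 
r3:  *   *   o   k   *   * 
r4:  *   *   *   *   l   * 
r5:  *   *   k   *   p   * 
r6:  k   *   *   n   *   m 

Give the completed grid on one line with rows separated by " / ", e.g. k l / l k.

o n p l m k / m o n p k l / l m o k n p / p k m o l n / n l k m p o / k p l n o m

(r1,c4) = l
(r2,c4) = p
(r3,c5) = n
(r6,c3) = l
(r6,c5) = o
(r1,c2) = n
(r2,c3) = n
(r2,c6) = l
(r3,c6) = p
(r4,c3) = m
(r4,c4) = o
(r4,c6) = n
(r5,c4) = m
(r5,c6) = o
(r6,c2) = p
(r3,c1) = l
(r3,c2) = m
(r4,c1) = p
(r4,c2) = k
(r5,c1) = n
(r5,c2) = l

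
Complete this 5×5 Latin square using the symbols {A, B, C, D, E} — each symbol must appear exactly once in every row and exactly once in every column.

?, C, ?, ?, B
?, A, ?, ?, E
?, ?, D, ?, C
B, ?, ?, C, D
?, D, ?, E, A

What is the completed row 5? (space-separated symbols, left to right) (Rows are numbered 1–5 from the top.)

(r4,c2) = E
(r4,c3) = A
(r5,c1) = C
(r5,c3) = B

C D B E A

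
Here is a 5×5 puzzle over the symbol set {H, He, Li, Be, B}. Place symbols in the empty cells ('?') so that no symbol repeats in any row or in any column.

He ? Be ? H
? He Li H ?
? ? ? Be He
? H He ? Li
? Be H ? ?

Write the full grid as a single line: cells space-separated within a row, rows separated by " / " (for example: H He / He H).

He B Be Li H / B He Li H Be / H Li B Be He / Be H He B Li / Li Be H He B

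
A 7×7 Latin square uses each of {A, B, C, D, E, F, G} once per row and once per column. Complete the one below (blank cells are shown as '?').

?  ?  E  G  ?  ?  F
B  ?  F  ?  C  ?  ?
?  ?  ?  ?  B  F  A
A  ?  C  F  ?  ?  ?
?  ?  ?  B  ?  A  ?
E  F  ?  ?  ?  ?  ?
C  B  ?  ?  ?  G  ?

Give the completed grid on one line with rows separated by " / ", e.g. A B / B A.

(r1,c1) = D
(r1,c5) = A
(r3,c1) = G
(r3,c3) = D
(r5,c1) = F
(r5,c3) = G
(r7,c3) = A
(r1,c2) = C
(r1,c6) = B
(r3,c2) = E
(r3,c4) = C
(r5,c2) = D
(r5,c5) = E
(r5,c7) = C
(r6,c3) = B
(r4,c2) = G
(r4,c5) = D
(r4,c6) = E
(r4,c7) = B
(r6,c5) = G
(r6,c7) = D
(r7,c5) = F
(r7,c7) = E
(r2,c2) = A
(r2,c6) = D
(r2,c7) = G
(r6,c4) = A
(r6,c6) = C
(r7,c4) = D
(r2,c4) = E

D C E G A B F / B A F E C D G / G E D C B F A / A G C F D E B / F D G B E A C / E F B A G C D / C B A D F G E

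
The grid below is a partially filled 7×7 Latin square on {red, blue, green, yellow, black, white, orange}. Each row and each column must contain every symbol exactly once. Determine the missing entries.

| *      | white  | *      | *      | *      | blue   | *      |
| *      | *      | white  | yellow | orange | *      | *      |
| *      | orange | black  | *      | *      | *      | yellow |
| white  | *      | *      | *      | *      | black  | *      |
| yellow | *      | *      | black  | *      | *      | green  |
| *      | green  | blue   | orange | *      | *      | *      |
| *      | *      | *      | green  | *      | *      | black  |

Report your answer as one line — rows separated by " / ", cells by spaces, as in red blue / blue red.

black white green red yellow blue orange / green black white yellow orange red blue / blue orange black white red green yellow / white yellow orange blue green black red / yellow blue red black white orange green / red green blue orange black yellow white / orange red yellow green blue white black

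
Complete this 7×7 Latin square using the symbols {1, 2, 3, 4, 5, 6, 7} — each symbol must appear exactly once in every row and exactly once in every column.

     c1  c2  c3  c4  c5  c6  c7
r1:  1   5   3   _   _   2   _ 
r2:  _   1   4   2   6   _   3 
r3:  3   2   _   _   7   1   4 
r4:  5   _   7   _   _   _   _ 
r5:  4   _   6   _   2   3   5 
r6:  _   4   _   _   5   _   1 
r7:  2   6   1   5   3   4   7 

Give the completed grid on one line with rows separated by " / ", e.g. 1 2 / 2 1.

1 5 3 7 4 2 6 / 7 1 4 2 6 5 3 / 3 2 5 6 7 1 4 / 5 3 7 4 1 6 2 / 4 7 6 1 2 3 5 / 6 4 2 3 5 7 1 / 2 6 1 5 3 4 7

(r1,c5) = 4
(r1,c7) = 6
(r2,c1) = 7
(r2,c6) = 5
(r3,c3) = 5
(r3,c4) = 6
(r4,c2) = 3
(r4,c5) = 1
(r4,c6) = 6
(r4,c7) = 2
(r5,c2) = 7
(r5,c4) = 1
(r6,c1) = 6
(r6,c3) = 2
(r6,c6) = 7
(r1,c4) = 7
(r4,c4) = 4
(r6,c4) = 3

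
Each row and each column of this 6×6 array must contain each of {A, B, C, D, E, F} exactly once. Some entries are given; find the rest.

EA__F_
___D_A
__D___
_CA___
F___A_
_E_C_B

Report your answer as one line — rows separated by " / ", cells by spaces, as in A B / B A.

E A C B F D / B F E D C A / C B D A E F / D C A F B E / F D B E A C / A E F C D B

(r1,c4) = B
(r5,c4) = E
(r6,c3) = F
(r6,c5) = D
(r1,c3) = C
(r1,c6) = D
(r4,c4) = F
(r4,c6) = E
(r5,c3) = B
(r5,c6) = C
(r6,c1) = A
(r2,c3) = E
(r3,c4) = A
(r3,c6) = F
(r4,c5) = B
(r5,c2) = D
(r2,c5) = C
(r3,c2) = B
(r3,c5) = E
(r4,c1) = D
(r2,c1) = B
(r2,c2) = F
(r3,c1) = C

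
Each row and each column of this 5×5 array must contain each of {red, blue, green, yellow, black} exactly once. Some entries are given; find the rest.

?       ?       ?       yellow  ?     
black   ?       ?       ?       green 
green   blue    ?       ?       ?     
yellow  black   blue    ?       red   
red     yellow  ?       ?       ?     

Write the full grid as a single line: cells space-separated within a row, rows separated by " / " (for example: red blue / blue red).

(r1,c1) = blue
(r1,c5) = black
(r2,c2) = red
(r2,c3) = yellow
(r2,c4) = blue
(r3,c5) = yellow
(r4,c4) = green
(r5,c4) = black
(r5,c5) = blue
(r1,c2) = green
(r1,c3) = red
(r3,c3) = black
(r3,c4) = red
(r5,c3) = green

blue green red yellow black / black red yellow blue green / green blue black red yellow / yellow black blue green red / red yellow green black blue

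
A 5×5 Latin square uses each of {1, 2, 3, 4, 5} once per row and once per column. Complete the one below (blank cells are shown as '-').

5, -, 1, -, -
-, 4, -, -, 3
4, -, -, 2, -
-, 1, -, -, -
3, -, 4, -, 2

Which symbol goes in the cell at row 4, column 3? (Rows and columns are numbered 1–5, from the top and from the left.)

row 1 has {1,5}; column 5 has {2,3} — only 4 is left for (r1,c5).
row 4 has {1}; column 1 has {3,4,5} — only 2 is left for (r4,c1).
row 4 has {1,2}; column 5 has {2,3,4} — only 5 is left for (r4,c5).
row 5 has {2,3,4}; column 2 has {1,4} — only 5 is left for (r5,c2).
row 5 has {2,3,4,5}; column 4 has {2} — only 1 is left for (r5,c4).
row 1 has {1,4,5}; column 4 has {1,2} — only 3 is left for (r1,c4).
row 2 has {3,4}; column 1 has {2,3,4,5} — only 1 is left for (r2,c1).
row 2 has {1,3,4}; column 4 has {1,2,3} — only 5 is left for (r2,c4).
row 3 has {2,4}; column 2 has {1,4,5} — only 3 is left for (r3,c2).
row 3 has {2,3,4}; column 3 has {1,4} — only 5 is left for (r3,c3).
row 3 has {2,3,4,5}; column 5 has {2,3,4,5} — only 1 is left for (r3,c5).
row 4 has {1,2,5}; column 3 has {1,4,5} — only 3 is left for (r4,c3).

3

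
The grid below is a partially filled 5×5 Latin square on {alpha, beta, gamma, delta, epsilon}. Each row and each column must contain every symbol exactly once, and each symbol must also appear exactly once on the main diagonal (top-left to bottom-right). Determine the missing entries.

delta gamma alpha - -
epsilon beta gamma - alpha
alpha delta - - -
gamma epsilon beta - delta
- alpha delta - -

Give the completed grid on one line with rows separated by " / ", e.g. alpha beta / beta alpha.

(r2,c4): row 2 has {alpha,beta,gamma,epsilon}; column 4 is empty so far, so it must be delta.
(r3,c3): row 3 has {alpha,delta}; column 3 has {alpha,beta,gamma,delta}; the diagonal has {beta,delta}, so it must be epsilon.
(r4,c4): row 4 has {beta,gamma,delta,epsilon}; column 4 has {delta}; the diagonal has {beta,delta,epsilon}, so it must be alpha.
(r5,c1): row 5 has {alpha,delta}; column 1 has {alpha,gamma,delta,epsilon}, so it must be beta.
(r5,c5): row 5 has {alpha,beta,delta}; column 5 has {alpha,delta}; the diagonal has {alpha,beta,delta,epsilon}, so it must be gamma.
(r3,c5): row 3 has {alpha,delta,epsilon}; column 5 has {alpha,gamma,delta}, so it must be beta.
(r5,c4): row 5 has {alpha,beta,gamma,delta}; column 4 has {alpha,delta}, so it must be epsilon.
(r1,c4): row 1 has {alpha,gamma,delta}; column 4 has {alpha,delta,epsilon}, so it must be beta.
(r1,c5): row 1 has {alpha,beta,gamma,delta}; column 5 has {alpha,beta,gamma,delta}, so it must be epsilon.
(r3,c4): row 3 has {alpha,beta,delta,epsilon}; column 4 has {alpha,beta,delta,epsilon}, so it must be gamma.

delta gamma alpha beta epsilon / epsilon beta gamma delta alpha / alpha delta epsilon gamma beta / gamma epsilon beta alpha delta / beta alpha delta epsilon gamma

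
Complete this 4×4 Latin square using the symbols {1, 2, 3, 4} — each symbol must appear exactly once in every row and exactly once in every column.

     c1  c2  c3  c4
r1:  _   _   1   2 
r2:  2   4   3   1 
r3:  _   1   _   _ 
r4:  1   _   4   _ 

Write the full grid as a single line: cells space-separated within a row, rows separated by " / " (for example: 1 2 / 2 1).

(r1,c2): row 1 has {1,2}; column 2 has {1,4}, so it must be 3.
(r3,c3): row 3 has {1}; column 3 has {1,3,4}, so it must be 2.
(r4,c2): row 4 has {1,4}; column 2 has {1,3,4}, so it must be 2.
(r4,c4): row 4 has {1,2,4}; column 4 has {1,2}, so it must be 3.
(r1,c1): row 1 has {1,2,3}; column 1 has {1,2}, so it must be 4.
(r3,c1): row 3 has {1,2}; column 1 has {1,2,4}, so it must be 3.
(r3,c4): row 3 has {1,2,3}; column 4 has {1,2,3}, so it must be 4.

4 3 1 2 / 2 4 3 1 / 3 1 2 4 / 1 2 4 3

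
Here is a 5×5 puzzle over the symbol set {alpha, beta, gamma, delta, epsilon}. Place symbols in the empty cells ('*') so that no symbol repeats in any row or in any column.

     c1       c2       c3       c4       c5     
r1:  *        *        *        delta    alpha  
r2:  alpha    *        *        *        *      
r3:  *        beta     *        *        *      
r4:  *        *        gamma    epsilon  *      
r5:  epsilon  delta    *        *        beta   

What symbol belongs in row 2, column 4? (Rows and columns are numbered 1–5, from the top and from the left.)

beta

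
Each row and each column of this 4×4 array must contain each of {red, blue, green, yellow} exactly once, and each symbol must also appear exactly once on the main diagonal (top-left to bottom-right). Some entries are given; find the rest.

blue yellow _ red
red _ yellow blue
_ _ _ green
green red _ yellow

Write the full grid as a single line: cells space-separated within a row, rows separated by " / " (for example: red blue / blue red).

Cell (r1,c3): row 1 has {red,blue,yellow}; column 3 has {yellow} → green.
Cell (r2,c2): row 2 has {red,blue,yellow}; column 2 has {red,yellow}; the diagonal has {blue,yellow} → green.
Cell (r3,c1): row 3 has {green}; column 1 has {red,blue,green} → yellow.
Cell (r3,c2): row 3 has {green,yellow}; column 2 has {red,green,yellow} → blue.
Cell (r3,c3): row 3 has {blue,green,yellow}; column 3 has {green,yellow}; the diagonal has {blue,green,yellow} → red.
Cell (r4,c3): row 4 has {red,green,yellow}; column 3 has {red,green,yellow} → blue.

blue yellow green red / red green yellow blue / yellow blue red green / green red blue yellow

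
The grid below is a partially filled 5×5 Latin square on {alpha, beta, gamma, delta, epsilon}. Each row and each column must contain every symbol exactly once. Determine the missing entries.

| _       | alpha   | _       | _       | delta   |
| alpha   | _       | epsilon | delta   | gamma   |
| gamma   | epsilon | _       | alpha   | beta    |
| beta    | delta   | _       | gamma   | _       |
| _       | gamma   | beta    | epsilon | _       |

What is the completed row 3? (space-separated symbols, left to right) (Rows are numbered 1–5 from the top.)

(r1,c1) = epsilon
(r1,c3) = gamma
(r1,c4) = beta
(r2,c2) = beta
(r3,c3) = delta

gamma epsilon delta alpha beta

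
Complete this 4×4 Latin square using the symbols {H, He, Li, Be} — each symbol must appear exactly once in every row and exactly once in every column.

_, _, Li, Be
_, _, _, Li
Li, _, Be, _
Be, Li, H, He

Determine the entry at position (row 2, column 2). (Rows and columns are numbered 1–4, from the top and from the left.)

Be

(r2,c3) = He
(r3,c4) = H
(r2,c1) = H
(r2,c2) = Be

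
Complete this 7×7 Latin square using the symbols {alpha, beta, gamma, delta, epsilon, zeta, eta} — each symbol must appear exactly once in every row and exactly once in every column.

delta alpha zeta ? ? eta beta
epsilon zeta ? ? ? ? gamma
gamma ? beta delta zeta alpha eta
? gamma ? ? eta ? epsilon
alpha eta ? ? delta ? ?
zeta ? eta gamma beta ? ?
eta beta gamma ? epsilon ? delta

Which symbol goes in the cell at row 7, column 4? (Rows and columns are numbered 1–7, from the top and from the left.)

alpha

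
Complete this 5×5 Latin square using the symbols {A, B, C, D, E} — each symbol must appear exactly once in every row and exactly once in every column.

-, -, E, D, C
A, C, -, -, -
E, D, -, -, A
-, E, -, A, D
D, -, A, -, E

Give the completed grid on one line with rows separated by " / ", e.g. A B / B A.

B A E D C / A C D E B / E D C B A / C E B A D / D B A C E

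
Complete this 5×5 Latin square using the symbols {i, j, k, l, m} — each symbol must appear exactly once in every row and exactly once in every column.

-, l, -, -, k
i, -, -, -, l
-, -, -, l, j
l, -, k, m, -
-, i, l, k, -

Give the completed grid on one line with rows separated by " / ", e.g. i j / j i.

m l j i k / i k m j l / k m i l j / l j k m i / j i l k m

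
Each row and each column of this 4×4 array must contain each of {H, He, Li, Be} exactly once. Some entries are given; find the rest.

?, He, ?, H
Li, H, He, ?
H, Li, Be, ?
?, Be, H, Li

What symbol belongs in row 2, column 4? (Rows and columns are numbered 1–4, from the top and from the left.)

Be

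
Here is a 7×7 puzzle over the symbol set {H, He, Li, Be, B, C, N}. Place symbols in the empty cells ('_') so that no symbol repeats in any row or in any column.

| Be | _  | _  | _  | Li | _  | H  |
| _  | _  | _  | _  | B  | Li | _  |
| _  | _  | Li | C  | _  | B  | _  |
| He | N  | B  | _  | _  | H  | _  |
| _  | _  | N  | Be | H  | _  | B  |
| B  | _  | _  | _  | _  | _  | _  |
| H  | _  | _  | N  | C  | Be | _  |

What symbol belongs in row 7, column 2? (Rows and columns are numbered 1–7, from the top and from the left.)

(r3,c1) = N
(r4,c4) = Li
(r4,c5) = Be
(r4,c7) = C
(r7,c3) = He
(r7,c7) = Li
(r1,c3) = C
(r2,c1) = C
(r3,c5) = He
(r3,c7) = Be
(r5,c1) = Li
(r6,c5) = N
(r6,c7) = He
(r7,c2) = B

B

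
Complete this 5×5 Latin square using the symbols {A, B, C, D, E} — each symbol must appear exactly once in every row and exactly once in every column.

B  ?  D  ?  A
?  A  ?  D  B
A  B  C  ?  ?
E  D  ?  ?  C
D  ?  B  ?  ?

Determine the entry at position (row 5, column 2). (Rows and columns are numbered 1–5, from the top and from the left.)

C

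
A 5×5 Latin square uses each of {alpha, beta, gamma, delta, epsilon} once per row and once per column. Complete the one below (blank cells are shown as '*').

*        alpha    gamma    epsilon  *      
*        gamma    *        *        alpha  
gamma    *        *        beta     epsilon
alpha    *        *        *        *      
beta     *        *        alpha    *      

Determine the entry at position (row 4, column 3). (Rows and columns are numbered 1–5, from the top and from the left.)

epsilon

Cell (r1,c1): row 1 has {alpha,gamma,epsilon}; column 1 has {alpha,beta,gamma} → delta.
Cell (r1,c5): row 1 has {alpha,gamma,delta,epsilon}; column 5 has {alpha,epsilon} → beta.
Cell (r2,c1): row 2 has {alpha,gamma}; column 1 has {alpha,beta,gamma,delta} → epsilon.
Cell (r2,c4): row 2 has {alpha,gamma,epsilon}; column 4 has {alpha,beta,epsilon} → delta.
Cell (r3,c2): row 3 has {beta,gamma,epsilon}; column 2 has {alpha,gamma} → delta.
Cell (r3,c3): row 3 has {beta,gamma,delta,epsilon}; column 3 has {gamma} → alpha.
Cell (r4,c4): row 4 has {alpha}; column 4 has {alpha,beta,delta,epsilon} → gamma.
Cell (r4,c5): row 4 has {alpha,gamma}; column 5 has {alpha,beta,epsilon} → delta.
Cell (r5,c2): row 5 has {alpha,beta}; column 2 has {alpha,gamma,delta} → epsilon.
Cell (r5,c3): row 5 has {alpha,beta,epsilon}; column 3 has {alpha,gamma} → delta.
Cell (r5,c5): row 5 has {alpha,beta,delta,epsilon}; column 5 has {alpha,beta,delta,epsilon} → gamma.
Cell (r2,c3): row 2 has {alpha,gamma,delta,epsilon}; column 3 has {alpha,gamma,delta} → beta.
Cell (r4,c2): row 4 has {alpha,gamma,delta}; column 2 has {alpha,gamma,delta,epsilon} → beta.
Cell (r4,c3): row 4 has {alpha,beta,gamma,delta}; column 3 has {alpha,beta,gamma,delta} → epsilon.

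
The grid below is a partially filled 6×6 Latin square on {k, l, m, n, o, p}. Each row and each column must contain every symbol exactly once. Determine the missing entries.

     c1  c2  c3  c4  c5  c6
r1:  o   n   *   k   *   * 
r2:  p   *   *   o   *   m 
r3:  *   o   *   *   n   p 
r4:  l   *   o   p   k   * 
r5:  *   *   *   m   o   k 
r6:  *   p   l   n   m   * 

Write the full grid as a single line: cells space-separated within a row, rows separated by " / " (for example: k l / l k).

o n m k p l / p k n o l m / m o k l n p / l m o p k n / n l p m o k / k p l n m o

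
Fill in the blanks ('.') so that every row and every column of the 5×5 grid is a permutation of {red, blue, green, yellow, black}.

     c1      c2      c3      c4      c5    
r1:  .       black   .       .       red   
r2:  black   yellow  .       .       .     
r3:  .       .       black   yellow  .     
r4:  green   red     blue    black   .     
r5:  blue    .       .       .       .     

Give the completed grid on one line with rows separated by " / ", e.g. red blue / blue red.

At row 1, column 1: row 1 has {red,black}; column 1 has {blue,green,black}; that leaves yellow.
At row 1, column 3: row 1 has {red,yellow,black}; column 3 has {blue,black}; that leaves green.
At row 1, column 4: row 1 has {red,green,yellow,black}; column 4 has {yellow,black}; that leaves blue.
At row 2, column 3: row 2 has {yellow,black}; column 3 has {blue,green,black}; that leaves red.
At row 2, column 4: row 2 has {red,yellow,black}; column 4 has {blue,yellow,black}; that leaves green.
At row 2, column 5: row 2 has {red,green,yellow,black}; column 5 has {red}; that leaves blue.
At row 3, column 1: row 3 has {yellow,black}; column 1 has {blue,green,yellow,black}; that leaves red.
At row 3, column 5: row 3 has {red,yellow,black}; column 5 has {red,blue}; that leaves green.
At row 4, column 5: row 4 has {red,blue,green,black}; column 5 has {red,blue,green}; that leaves yellow.
At row 5, column 2: row 5 has {blue}; column 2 has {red,yellow,black}; that leaves green.
At row 5, column 3: row 5 has {blue,green}; column 3 has {red,blue,green,black}; that leaves yellow.
At row 5, column 4: row 5 has {blue,green,yellow}; column 4 has {blue,green,yellow,black}; that leaves red.
At row 5, column 5: row 5 has {red,blue,green,yellow}; column 5 has {red,blue,green,yellow}; that leaves black.
At row 3, column 2: row 3 has {red,green,yellow,black}; column 2 has {red,green,yellow,black}; that leaves blue.

yellow black green blue red / black yellow red green blue / red blue black yellow green / green red blue black yellow / blue green yellow red black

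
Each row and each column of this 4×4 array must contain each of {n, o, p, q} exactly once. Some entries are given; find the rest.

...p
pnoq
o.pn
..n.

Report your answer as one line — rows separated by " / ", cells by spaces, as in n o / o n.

n o q p / p n o q / o q p n / q p n o

(r1,c3) = q
(r3,c2) = q
(r4,c1) = q
(r4,c4) = o
(r1,c1) = n
(r1,c2) = o
(r4,c2) = p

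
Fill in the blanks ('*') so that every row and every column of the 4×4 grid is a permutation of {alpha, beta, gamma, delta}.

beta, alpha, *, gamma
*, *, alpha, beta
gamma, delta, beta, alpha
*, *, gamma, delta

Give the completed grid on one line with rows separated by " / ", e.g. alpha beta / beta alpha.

At row 1, column 3: row 1 has {alpha,beta,gamma}; column 3 has {alpha,beta,gamma}; that leaves delta.
At row 2, column 1: row 2 has {alpha,beta}; column 1 has {beta,gamma}; that leaves delta.
At row 2, column 2: row 2 has {alpha,beta,delta}; column 2 has {alpha,delta}; that leaves gamma.
At row 4, column 1: row 4 has {gamma,delta}; column 1 has {beta,gamma,delta}; that leaves alpha.
At row 4, column 2: row 4 has {alpha,gamma,delta}; column 2 has {alpha,gamma,delta}; that leaves beta.

beta alpha delta gamma / delta gamma alpha beta / gamma delta beta alpha / alpha beta gamma delta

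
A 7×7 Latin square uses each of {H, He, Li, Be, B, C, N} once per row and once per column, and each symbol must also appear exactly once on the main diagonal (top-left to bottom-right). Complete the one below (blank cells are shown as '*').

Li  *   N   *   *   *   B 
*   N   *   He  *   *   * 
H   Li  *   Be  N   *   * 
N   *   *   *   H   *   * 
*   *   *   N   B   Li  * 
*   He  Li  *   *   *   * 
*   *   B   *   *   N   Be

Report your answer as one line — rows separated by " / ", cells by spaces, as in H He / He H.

Li Be N H He C B / B N C He Li Be H / H Li He Be N B C / N B Be C H He Li / Be C H N B Li He / C He Li B Be H N / He H B Li C N Be

(r4,c4) = C
(r6,c6) = H
(r1,c4) = H
(r3,c3) = He
(r3,c7) = C
(r4,c3) = Be
(r6,c4) = B
(r6,c7) = N
(r7,c4) = Li
(r3,c6) = B
(r4,c2) = B
(r4,c6) = He
(r4,c7) = Li
(r2,c7) = H
(r5,c7) = He
(r2,c3) = C
(r2,c6) = Be
(r5,c3) = H
(r1,c6) = C
(r2,c1) = B
(r2,c5) = Li
(r1,c2) = Be
(r1,c5) = He
(r5,c2) = C
(r7,c2) = H
(r7,c5) = C
(r5,c1) = Be
(r6,c1) = C
(r6,c5) = Be
(r7,c1) = He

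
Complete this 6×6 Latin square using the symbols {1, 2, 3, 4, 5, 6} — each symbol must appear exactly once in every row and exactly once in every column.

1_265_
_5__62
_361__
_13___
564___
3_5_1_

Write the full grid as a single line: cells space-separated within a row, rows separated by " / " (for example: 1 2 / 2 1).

1 4 2 6 5 3 / 4 5 1 3 6 2 / 2 3 6 1 4 5 / 6 1 3 5 2 4 / 5 6 4 2 3 1 / 3 2 5 4 1 6

(r1,c2): row 1 has {1,2,5,6}; column 2 has {1,3,5,6}, so it must be 4.
(r1,c6): row 1 has {1,2,4,5,6}; column 6 has {2}, so it must be 3.
(r2,c1): row 2 has {2,5,6}; column 1 has {1,3,5}, so it must be 4.
(r2,c3): row 2 has {2,4,5,6}; column 3 has {2,3,4,5,6}, so it must be 1.
(r2,c4): row 2 has {1,2,4,5,6}; column 4 has {1,6}, so it must be 3.
(r3,c1): row 3 has {1,3,6}; column 1 has {1,3,4,5}, so it must be 2.
(r3,c5): row 3 has {1,2,3,6}; column 5 has {1,5,6}, so it must be 4.
(r3,c6): row 3 has {1,2,3,4,6}; column 6 has {2,3}, so it must be 5.
(r4,c1): row 4 has {1,3}; column 1 has {1,2,3,4,5}, so it must be 6.
(r4,c5): row 4 has {1,3,6}; column 5 has {1,4,5,6}, so it must be 2.
(r4,c6): row 4 has {1,2,3,6}; column 6 has {2,3,5}, so it must be 4.
(r5,c4): row 5 has {4,5,6}; column 4 has {1,3,6}, so it must be 2.
(r5,c5): row 5 has {2,4,5,6}; column 5 has {1,2,4,5,6}, so it must be 3.
(r5,c6): row 5 has {2,3,4,5,6}; column 6 has {2,3,4,5}, so it must be 1.
(r6,c2): row 6 has {1,3,5}; column 2 has {1,3,4,5,6}, so it must be 2.
(r6,c4): row 6 has {1,2,3,5}; column 4 has {1,2,3,6}, so it must be 4.
(r6,c6): row 6 has {1,2,3,4,5}; column 6 has {1,2,3,4,5}, so it must be 6.
(r4,c4): row 4 has {1,2,3,4,6}; column 4 has {1,2,3,4,6}, so it must be 5.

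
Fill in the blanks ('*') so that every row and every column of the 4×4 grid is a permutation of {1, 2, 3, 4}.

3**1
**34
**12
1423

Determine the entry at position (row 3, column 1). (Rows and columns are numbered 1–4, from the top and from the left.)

4

(r1,c2) = 2
(r1,c3) = 4
(r2,c1) = 2
(r2,c2) = 1
(r3,c1) = 4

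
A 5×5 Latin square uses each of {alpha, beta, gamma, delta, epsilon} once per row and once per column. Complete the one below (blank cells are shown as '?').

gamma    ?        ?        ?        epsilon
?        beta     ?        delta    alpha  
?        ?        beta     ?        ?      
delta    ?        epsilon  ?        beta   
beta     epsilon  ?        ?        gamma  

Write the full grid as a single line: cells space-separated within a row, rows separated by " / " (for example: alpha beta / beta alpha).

(r2,c1) = epsilon
(r2,c3) = gamma
(r3,c1) = alpha
(r3,c5) = delta
(r5,c4) = alpha
(r1,c4) = beta
(r3,c2) = gamma
(r3,c4) = epsilon
(r4,c2) = alpha
(r4,c4) = gamma
(r5,c3) = delta
(r1,c2) = delta
(r1,c3) = alpha

gamma delta alpha beta epsilon / epsilon beta gamma delta alpha / alpha gamma beta epsilon delta / delta alpha epsilon gamma beta / beta epsilon delta alpha gamma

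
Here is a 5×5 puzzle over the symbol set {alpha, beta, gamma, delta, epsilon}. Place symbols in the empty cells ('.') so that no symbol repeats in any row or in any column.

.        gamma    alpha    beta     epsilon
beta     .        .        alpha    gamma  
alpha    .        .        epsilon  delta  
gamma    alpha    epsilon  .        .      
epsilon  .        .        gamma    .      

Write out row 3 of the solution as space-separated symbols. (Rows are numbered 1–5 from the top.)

alpha beta gamma epsilon delta

(r1,c1) = delta
(r2,c3) = delta
(r3,c2) = beta
(r3,c3) = gamma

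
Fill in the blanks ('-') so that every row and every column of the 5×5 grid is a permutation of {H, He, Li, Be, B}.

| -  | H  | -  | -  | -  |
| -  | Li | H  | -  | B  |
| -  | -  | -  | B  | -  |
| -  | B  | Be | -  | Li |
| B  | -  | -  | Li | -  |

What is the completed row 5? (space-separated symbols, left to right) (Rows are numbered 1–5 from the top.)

(r5,c3): row 5 has {Li,B}; column 3 has {H,Be}, so it must be He.
(r3,c3): row 3 has {B}; column 3 has {H,He,Be}, so it must be Li.
(r5,c2): row 5 has {He,Li,B}; column 2 has {H,Li,B}, so it must be Be.
(r5,c5): row 5 has {He,Li,Be,B}; column 5 has {Li,B}, so it must be H.

B Be He Li H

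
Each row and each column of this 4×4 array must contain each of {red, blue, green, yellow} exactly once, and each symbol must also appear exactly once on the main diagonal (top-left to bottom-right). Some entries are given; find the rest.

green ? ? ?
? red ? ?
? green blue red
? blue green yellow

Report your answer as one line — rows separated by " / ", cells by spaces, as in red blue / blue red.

green yellow red blue / blue red yellow green / yellow green blue red / red blue green yellow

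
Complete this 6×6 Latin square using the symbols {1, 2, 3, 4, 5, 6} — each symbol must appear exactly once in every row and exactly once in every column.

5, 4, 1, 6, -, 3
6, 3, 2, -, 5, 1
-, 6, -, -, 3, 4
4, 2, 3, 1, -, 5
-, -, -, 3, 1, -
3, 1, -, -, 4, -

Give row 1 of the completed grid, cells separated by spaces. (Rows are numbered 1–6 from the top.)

5 4 1 6 2 3

(r1,c5) = 2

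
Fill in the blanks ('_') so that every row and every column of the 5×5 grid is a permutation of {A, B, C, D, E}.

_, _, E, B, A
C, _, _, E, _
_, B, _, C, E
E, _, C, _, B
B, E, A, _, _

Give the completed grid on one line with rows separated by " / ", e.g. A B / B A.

(r1,c1) = D
(r1,c2) = C
(r2,c5) = D
(r3,c1) = A
(r3,c3) = D
(r5,c4) = D
(r5,c5) = C
(r2,c2) = A
(r2,c3) = B
(r4,c2) = D
(r4,c4) = A

D C E B A / C A B E D / A B D C E / E D C A B / B E A D C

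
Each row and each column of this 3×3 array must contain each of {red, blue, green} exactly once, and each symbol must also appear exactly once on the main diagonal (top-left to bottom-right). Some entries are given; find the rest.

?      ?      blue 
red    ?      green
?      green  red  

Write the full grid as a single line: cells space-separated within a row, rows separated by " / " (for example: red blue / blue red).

green red blue / red blue green / blue green red

(r1,c1) = green
(r1,c2) = red
(r2,c2) = blue
(r3,c1) = blue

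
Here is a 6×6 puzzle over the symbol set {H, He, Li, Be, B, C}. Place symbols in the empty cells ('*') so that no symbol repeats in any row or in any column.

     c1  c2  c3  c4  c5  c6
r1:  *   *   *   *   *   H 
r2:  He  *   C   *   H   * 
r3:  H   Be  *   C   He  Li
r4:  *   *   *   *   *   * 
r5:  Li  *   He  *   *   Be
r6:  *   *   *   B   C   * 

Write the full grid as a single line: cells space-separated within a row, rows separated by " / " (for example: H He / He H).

(r2,c6) = B
(r3,c3) = B
(r5,c4) = H
(r5,c5) = B
(r6,c1) = Be
(r6,c6) = He
(r2,c2) = Li
(r2,c4) = Be
(r4,c6) = C
(r5,c2) = C
(r6,c2) = H
(r6,c3) = Li
(r1,c3) = Be
(r1,c5) = Li
(r4,c1) = B
(r4,c2) = He
(r4,c3) = H
(r4,c4) = Li
(r4,c5) = Be
(r1,c1) = C
(r1,c2) = B
(r1,c4) = He

C B Be He Li H / He Li C Be H B / H Be B C He Li / B He H Li Be C / Li C He H B Be / Be H Li B C He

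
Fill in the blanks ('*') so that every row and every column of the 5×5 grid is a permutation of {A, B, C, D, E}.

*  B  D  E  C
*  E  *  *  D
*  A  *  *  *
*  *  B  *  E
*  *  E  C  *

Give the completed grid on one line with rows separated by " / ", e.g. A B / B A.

A B D E C / C E A B D / E A C D B / D C B A E / B D E C A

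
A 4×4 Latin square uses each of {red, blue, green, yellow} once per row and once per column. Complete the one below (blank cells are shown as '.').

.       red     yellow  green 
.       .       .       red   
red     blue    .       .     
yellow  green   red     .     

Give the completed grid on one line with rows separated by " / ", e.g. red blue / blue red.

blue red yellow green / green yellow blue red / red blue green yellow / yellow green red blue

(r1,c1) = blue
(r2,c1) = green
(r2,c2) = yellow
(r2,c3) = blue
(r3,c3) = green
(r3,c4) = yellow
(r4,c4) = blue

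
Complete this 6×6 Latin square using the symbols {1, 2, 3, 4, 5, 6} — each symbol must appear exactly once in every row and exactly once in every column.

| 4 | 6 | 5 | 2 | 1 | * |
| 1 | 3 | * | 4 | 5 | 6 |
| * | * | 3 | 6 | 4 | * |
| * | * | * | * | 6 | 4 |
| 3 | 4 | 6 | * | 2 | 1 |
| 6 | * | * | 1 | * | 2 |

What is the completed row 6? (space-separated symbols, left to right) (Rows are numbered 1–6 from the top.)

6 5 4 1 3 2

Cell (r1,c6): row 1 has {1,2,4,5,6}; column 6 has {1,2,4,6} → 3.
Cell (r2,c3): row 2 has {1,3,4,5,6}; column 3 has {3,5,6} → 2.
Cell (r3,c6): row 3 has {3,4,6}; column 6 has {1,2,3,4,6} → 5.
Cell (r4,c3): row 4 has {4,6}; column 3 has {2,3,5,6} → 1.
Cell (r5,c4): row 5 has {1,2,3,4,6}; column 4 has {1,2,4,6} → 5.
Cell (r6,c2): row 6 has {1,2,6}; column 2 has {3,4,6} → 5.
Cell (r6,c3): row 6 has {1,2,5,6}; column 3 has {1,2,3,5,6} → 4.
Cell (r6,c5): row 6 has {1,2,4,5,6}; column 5 has {1,2,4,5,6} → 3.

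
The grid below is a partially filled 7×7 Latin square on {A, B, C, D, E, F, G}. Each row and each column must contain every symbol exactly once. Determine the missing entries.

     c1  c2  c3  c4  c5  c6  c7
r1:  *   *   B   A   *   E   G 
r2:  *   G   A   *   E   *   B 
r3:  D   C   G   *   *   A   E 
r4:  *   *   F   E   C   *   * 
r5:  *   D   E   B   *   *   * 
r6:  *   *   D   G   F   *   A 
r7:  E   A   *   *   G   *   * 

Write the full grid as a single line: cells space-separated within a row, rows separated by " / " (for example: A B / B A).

C F B A D E G / F G A C E D B / D C G F B A E / A B F E C G D / G D E B A F C / B E D G F C A / E A C D G B F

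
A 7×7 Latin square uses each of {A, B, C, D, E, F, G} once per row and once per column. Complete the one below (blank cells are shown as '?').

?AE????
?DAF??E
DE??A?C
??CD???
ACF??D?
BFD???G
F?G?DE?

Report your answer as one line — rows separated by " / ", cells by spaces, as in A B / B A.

At row 3, column 3: row 3 has {A,C,D,E}; column 3 has {A,C,D,E,F,G}; that leaves B.
At row 3, column 4: row 3 has {A,B,C,D,E}; column 4 has {D,F}; that leaves G.
At row 3, column 6: row 3 has {A,B,C,D,E,G}; column 6 has {D,E}; that leaves F.
At row 5, column 7: row 5 has {A,C,D,F}; column 7 has {C,E,G}; that leaves B.
At row 7, column 2: row 7 has {D,E,F,G}; column 2 has {A,C,D,E,F}; that leaves B.
At row 7, column 7: row 7 has {B,D,E,F,G}; column 7 has {B,C,E,G}; that leaves A.
At row 4, column 2: row 4 has {C,D}; column 2 has {A,B,C,D,E,F}; that leaves G.
At row 4, column 7: row 4 has {C,D,G}; column 7 has {A,B,C,E,G}; that leaves F.
At row 5, column 4: row 5 has {A,B,C,D,F}; column 4 has {D,F,G}; that leaves E.
At row 5, column 5: row 5 has {A,B,C,D,E,F}; column 5 has {A,D}; that leaves G.
At row 7, column 4: row 7 has {A,B,D,E,F,G}; column 4 has {D,E,F,G}; that leaves C.
At row 1, column 4: row 1 has {A,E}; column 4 has {C,D,E,F,G}; that leaves B.
At row 1, column 7: row 1 has {A,B,E}; column 7 has {A,B,C,E,F,G}; that leaves D.
At row 4, column 1: row 4 has {C,D,F,G}; column 1 has {A,B,D,F}; that leaves E.
At row 4, column 5: row 4 has {C,D,E,F,G}; column 5 has {A,D,G}; that leaves B.
At row 4, column 6: row 4 has {B,C,D,E,F,G}; column 6 has {D,E,F}; that leaves A.
At row 6, column 4: row 6 has {B,D,F,G}; column 4 has {B,C,D,E,F,G}; that leaves A.
At row 6, column 6: row 6 has {A,B,D,F,G}; column 6 has {A,D,E,F}; that leaves C.
At row 1, column 6: row 1 has {A,B,D,E}; column 6 has {A,C,D,E,F}; that leaves G.
At row 2, column 5: row 2 has {A,D,E,F}; column 5 has {A,B,D,G}; that leaves C.
At row 2, column 6: row 2 has {A,C,D,E,F}; column 6 has {A,C,D,E,F,G}; that leaves B.
At row 6, column 5: row 6 has {A,B,C,D,F,G}; column 5 has {A,B,C,D,G}; that leaves E.
At row 1, column 1: row 1 has {A,B,D,E,G}; column 1 has {A,B,D,E,F}; that leaves C.
At row 1, column 5: row 1 has {A,B,C,D,E,G}; column 5 has {A,B,C,D,E,G}; that leaves F.
At row 2, column 1: row 2 has {A,B,C,D,E,F}; column 1 has {A,B,C,D,E,F}; that leaves G.

C A E B F G D / G D A F C B E / D E B G A F C / E G C D B A F / A C F E G D B / B F D A E C G / F B G C D E A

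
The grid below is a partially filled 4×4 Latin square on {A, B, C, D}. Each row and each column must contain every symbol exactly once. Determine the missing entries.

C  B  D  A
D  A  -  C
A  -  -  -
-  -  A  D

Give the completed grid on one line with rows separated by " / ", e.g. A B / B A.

(r2,c3): row 2 has {A,C,D}; column 3 has {A,D}, so it must be B.
(r3,c3): row 3 has {A}; column 3 has {A,B,D}, so it must be C.
(r3,c4): row 3 has {A,C}; column 4 has {A,C,D}, so it must be B.
(r4,c1): row 4 has {A,D}; column 1 has {A,C,D}, so it must be B.
(r4,c2): row 4 has {A,B,D}; column 2 has {A,B}, so it must be C.
(r3,c2): row 3 has {A,B,C}; column 2 has {A,B,C}, so it must be D.

C B D A / D A B C / A D C B / B C A D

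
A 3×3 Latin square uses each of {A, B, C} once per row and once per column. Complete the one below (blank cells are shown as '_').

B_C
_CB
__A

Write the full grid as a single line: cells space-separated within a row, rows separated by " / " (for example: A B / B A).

B A C / A C B / C B A

(r1,c2) = A
(r2,c1) = A
(r3,c1) = C
(r3,c2) = B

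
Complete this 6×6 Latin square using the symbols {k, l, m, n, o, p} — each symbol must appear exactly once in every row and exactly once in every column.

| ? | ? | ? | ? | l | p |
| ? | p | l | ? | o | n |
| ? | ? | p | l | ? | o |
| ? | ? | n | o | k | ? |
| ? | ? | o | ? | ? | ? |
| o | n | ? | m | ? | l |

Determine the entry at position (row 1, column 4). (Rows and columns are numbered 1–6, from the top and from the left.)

row 2 has {l,n,o,p}; column 4 has {l,m,o} — only k is left for (r2,c4).
row 4 has {k,n,o}; column 6 has {l,n,o,p} — only m is left for (r4,c6).
row 5 has {o}; column 6 has {l,m,n,o,p} — only k is left for (r5,c6).
row 6 has {l,m,n,o}; column 3 has {l,n,o,p} — only k is left for (r6,c3).
row 6 has {k,l,m,n,o}; column 5 has {k,l,o} — only p is left for (r6,c5).
row 1 has {l,p}; column 3 has {k,l,n,o,p} — only m is left for (r1,c3).
row 1 has {l,m,p}; column 4 has {k,l,m,o} — only n is left for (r1,c4).

n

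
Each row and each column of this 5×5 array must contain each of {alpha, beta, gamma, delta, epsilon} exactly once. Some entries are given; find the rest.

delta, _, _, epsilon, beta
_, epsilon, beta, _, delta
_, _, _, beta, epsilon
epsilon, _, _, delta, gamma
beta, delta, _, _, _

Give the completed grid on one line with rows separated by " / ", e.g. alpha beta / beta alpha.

delta alpha gamma epsilon beta / gamma epsilon beta alpha delta / alpha gamma delta beta epsilon / epsilon beta alpha delta gamma / beta delta epsilon gamma alpha

row 4 has {gamma,delta,epsilon}; column 3 has {beta} — only alpha is left for (r4,c3).
row 5 has {beta,delta}; column 5 has {beta,gamma,delta,epsilon} — only alpha is left for (r5,c5).
row 1 has {beta,delta,epsilon}; column 3 has {alpha,beta} — only gamma is left for (r1,c3).
row 3 has {beta,epsilon}; column 3 has {alpha,beta,gamma} — only delta is left for (r3,c3).
row 4 has {alpha,gamma,delta,epsilon}; column 2 has {delta,epsilon} — only beta is left for (r4,c2).
row 5 has {alpha,beta,delta}; column 3 has {alpha,beta,gamma,delta} — only epsilon is left for (r5,c3).
row 5 has {alpha,beta,delta,epsilon}; column 4 has {beta,delta,epsilon} — only gamma is left for (r5,c4).
row 1 has {beta,gamma,delta,epsilon}; column 2 has {beta,delta,epsilon} — only alpha is left for (r1,c2).
row 2 has {beta,delta,epsilon}; column 4 has {beta,gamma,delta,epsilon} — only alpha is left for (r2,c4).
row 3 has {beta,delta,epsilon}; column 2 has {alpha,beta,delta,epsilon} — only gamma is left for (r3,c2).
row 2 has {alpha,beta,delta,epsilon}; column 1 has {beta,delta,epsilon} — only gamma is left for (r2,c1).
row 3 has {beta,gamma,delta,epsilon}; column 1 has {beta,gamma,delta,epsilon} — only alpha is left for (r3,c1).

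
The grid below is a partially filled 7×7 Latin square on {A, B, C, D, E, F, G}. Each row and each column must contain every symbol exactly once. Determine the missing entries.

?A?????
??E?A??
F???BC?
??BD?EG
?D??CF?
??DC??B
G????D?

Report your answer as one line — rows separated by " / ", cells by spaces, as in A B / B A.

At row 4, column 5: row 4 has {B,D,E,G}; column 5 has {A,B,C}; that leaves F.
At row 7, column 5: row 7 has {D,G}; column 5 has {A,B,C,F}; that leaves E.
At row 4, column 2: row 4 has {B,D,E,F,G}; column 2 has {A,D}; that leaves C.
At row 6, column 5: row 6 has {B,C,D}; column 5 has {A,B,C,E,F}; that leaves G.
At row 6, column 6: row 6 has {B,C,D,G}; column 6 has {C,D,E,F}; that leaves A.
At row 1, column 5: row 1 has {A}; column 5 has {A,B,C,E,F,G}; that leaves D.
At row 4, column 1: row 4 has {B,C,D,E,F,G}; column 1 has {F,G}; that leaves A.
At row 6, column 1: row 6 has {A,B,C,D,G}; column 1 has {A,F,G}; that leaves E.
At row 6, column 2: row 6 has {A,B,C,D,E,G}; column 2 has {A,C,D}; that leaves F.
At row 7, column 2: row 7 has {D,E,G}; column 2 has {A,C,D,F}; that leaves B.
At row 2, column 2: row 2 has {A,E}; column 2 has {A,B,C,D,F}; that leaves G.
At row 2, column 6: row 2 has {A,E,G}; column 6 has {A,C,D,E,F}; that leaves B.
At row 3, column 2: row 3 has {B,C,F}; column 2 has {A,B,C,D,F,G}; that leaves E.
At row 5, column 1: row 5 has {C,D,F}; column 1 has {A,E,F,G}; that leaves B.
At row 1, column 1: row 1 has {A,D}; column 1 has {A,B,E,F,G}; that leaves C.
At row 1, column 6: row 1 has {A,C,D}; column 6 has {A,B,C,D,E,F}; that leaves G.
At row 2, column 1: row 2 has {A,B,E,G}; column 1 has {A,B,C,E,F,G}; that leaves D.
At row 2, column 4: row 2 has {A,B,D,E,G}; column 4 has {C,D}; that leaves F.
At row 2, column 7: row 2 has {A,B,D,E,F,G}; column 7 has {B,G}; that leaves C.
At row 7, column 4: row 7 has {B,D,E,G}; column 4 has {C,D,F}; that leaves A.
At row 7, column 7: row 7 has {A,B,D,E,G}; column 7 has {B,C,G}; that leaves F.
At row 1, column 3: row 1 has {A,C,D,G}; column 3 has {B,D,E}; that leaves F.
At row 1, column 7: row 1 has {A,C,D,F,G}; column 7 has {B,C,F,G}; that leaves E.
At row 3, column 4: row 3 has {B,C,E,F}; column 4 has {A,C,D,F}; that leaves G.
At row 5, column 4: row 5 has {B,C,D,F}; column 4 has {A,C,D,F,G}; that leaves E.
At row 5, column 7: row 5 has {B,C,D,E,F}; column 7 has {B,C,E,F,G}; that leaves A.
At row 7, column 3: row 7 has {A,B,D,E,F,G}; column 3 has {B,D,E,F}; that leaves C.
At row 1, column 4: row 1 has {A,C,D,E,F,G}; column 4 has {A,C,D,E,F,G}; that leaves B.
At row 3, column 3: row 3 has {B,C,E,F,G}; column 3 has {B,C,D,E,F}; that leaves A.
At row 3, column 7: row 3 has {A,B,C,E,F,G}; column 7 has {A,B,C,E,F,G}; that leaves D.
At row 5, column 3: row 5 has {A,B,C,D,E,F}; column 3 has {A,B,C,D,E,F}; that leaves G.

C A F B D G E / D G E F A B C / F E A G B C D / A C B D F E G / B D G E C F A / E F D C G A B / G B C A E D F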